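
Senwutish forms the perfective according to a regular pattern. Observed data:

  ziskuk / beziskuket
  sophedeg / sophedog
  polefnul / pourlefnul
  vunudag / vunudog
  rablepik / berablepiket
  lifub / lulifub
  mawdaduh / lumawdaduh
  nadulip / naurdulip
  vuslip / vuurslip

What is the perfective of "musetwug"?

musetwog

nadulip and rablepik both have last vowel 'i' yet inflect differently (naurdulip, berablepiket), so the last vowel is not what conditions the rule; the final letter is.
"musetwug" ends in -g. The stems ending in -g (sophedeg → sophedog, vunudag → vunudog) change the last vowel to 'o'.
So musetwug → musetwog.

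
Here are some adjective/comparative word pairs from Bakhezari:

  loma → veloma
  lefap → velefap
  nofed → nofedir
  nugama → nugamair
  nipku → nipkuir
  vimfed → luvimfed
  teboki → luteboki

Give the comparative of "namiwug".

namiwugir

loma and nugama both end in -a yet inflect differently (veloma, nugamair), so the final letter is not what conditions the rule; the first letter is.
"namiwug" begins with n-. The stems beginning with n- (nofed → nofedir, nugama → nugamair, nipku → nipkuir) add -ir.
So namiwug → namiwugir.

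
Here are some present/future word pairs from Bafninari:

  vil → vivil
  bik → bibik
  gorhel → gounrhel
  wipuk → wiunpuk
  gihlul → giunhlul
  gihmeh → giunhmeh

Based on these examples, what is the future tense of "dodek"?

doundek

vil and gorhel both end in -l yet inflect differently (vivil, gounrhel), so the final letter is not what conditions the rule; the number of vowels is.
"dodek" has 2 vowels. The stems with 2 vowels (gorhel → gounrhel, wipuk → wiunpuk, gihlul → giunhlul) insert -un- after the first vowel.
So dodek → doundek.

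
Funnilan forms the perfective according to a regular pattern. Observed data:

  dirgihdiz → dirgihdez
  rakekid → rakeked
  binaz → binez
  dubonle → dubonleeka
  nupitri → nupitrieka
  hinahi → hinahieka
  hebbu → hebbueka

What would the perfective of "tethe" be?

dirgihdiz and nupitri both have last vowel 'i' yet inflect differently (dirgihdez, nupitrieka), so the last vowel is not what conditions the rule; whether the stem ends in a vowel or a consonant is.
"tethe" ends in a vowel. The stems ending in a vowel (dubonle → dubonleeka, nupitri → nupitrieka, hinahi → hinahieka) add -eka.
The other pattern: stems ending in a consonant change the last vowel to 'e'.
So tethe → tetheeka.

tetheeka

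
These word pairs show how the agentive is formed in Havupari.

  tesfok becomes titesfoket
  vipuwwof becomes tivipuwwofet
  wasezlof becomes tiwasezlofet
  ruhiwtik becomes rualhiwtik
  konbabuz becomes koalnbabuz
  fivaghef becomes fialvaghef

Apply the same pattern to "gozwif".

goalzwif

"gozwif" has last vowel 'i'. The one such stem in the data (ruhiwtik → rualhiwtik) inserts -al- after the first vowel (as do konbabuz, fivaghef), so the same rule applies.
So gozwif → goalzwif.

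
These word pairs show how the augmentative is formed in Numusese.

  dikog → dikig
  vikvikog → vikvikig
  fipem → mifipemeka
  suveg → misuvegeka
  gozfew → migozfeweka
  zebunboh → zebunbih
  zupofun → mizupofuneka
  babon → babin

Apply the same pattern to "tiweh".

mitiweheka

babon and zupofun both end in -n yet inflect differently (babin, mizupofuneka), so the final letter is not what conditions the rule; the last vowel is.
"tiweh" has last vowel 'e'. The stems whose last vowel is 'e' (gozfew → migozfeweka, suveg → misuvegeka, fipem → mifipemeka) add mi- … -eka around the stem.
So tiweh → mitiweheka.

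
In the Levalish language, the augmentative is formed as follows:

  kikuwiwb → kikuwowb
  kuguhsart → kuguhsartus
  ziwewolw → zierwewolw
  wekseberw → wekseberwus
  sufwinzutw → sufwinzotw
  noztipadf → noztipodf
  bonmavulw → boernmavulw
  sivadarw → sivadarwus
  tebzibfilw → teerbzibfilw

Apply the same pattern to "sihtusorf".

sihtusorfus

"sihtusorf" has second-to-last letter 'r'. The stems whose second-to-last letter is 'r' (sivadarw → sivadarwus, wekseberw → wekseberwus, kuguhsart → kuguhsartus) add -us.
The other patterns: stems whose second-to-last letter is 'l' insert -er- after the first vowel; stems whose second-to-last letter is 'd', 't' or 'w' change the last vowel to 'o'.
So sihtusorf → sihtusorfus.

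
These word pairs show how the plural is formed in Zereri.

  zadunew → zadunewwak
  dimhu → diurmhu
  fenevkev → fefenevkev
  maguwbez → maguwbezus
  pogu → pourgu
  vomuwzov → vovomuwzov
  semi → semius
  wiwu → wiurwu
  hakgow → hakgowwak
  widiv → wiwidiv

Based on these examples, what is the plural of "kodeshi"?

kodeshius

fenevkev and zadunew both have last vowel 'e' yet inflect differently (fefenevkev, zadunewwak), so the last vowel is not what conditions the rule; the final letter is.
"kodeshi" ends in -i. The one such stem in the data (semi → semius) adds -us, so the same rule applies.
The other patterns: stems ending in -v repeat the first consonant+vowel as a prefix; stems ending in -u insert -ur- after the first vowel; stems ending in -w double the final consonant and add -ak.
So kodeshi → kodeshius.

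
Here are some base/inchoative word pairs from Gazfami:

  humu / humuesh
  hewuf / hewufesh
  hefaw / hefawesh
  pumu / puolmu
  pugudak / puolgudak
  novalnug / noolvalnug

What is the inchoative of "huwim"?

humu and pumu both end in -u yet inflect differently (humuesh, puolmu), so the final letter is not what conditions the rule; the first letter is.
"huwim" begins with h-. The stems beginning with h- (humu → humuesh, hewuf → hewufesh, hefaw → hefawesh) add -esh.
So huwim → huwimesh.

huwimesh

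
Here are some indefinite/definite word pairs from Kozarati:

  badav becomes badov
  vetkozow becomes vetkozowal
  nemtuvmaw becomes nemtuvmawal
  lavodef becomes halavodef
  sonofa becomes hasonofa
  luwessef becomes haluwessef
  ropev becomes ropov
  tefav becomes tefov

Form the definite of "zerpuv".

zerpov

"zerpuv" ends in -v. The stems ending in -v (badav → badov, ropev → ropov, tefav → tefov) change the last vowel to 'o'.
The other patterns: stems ending in -w add -al; stems ending in -a or -f add the prefix ha-.
So zerpuv → zerpov.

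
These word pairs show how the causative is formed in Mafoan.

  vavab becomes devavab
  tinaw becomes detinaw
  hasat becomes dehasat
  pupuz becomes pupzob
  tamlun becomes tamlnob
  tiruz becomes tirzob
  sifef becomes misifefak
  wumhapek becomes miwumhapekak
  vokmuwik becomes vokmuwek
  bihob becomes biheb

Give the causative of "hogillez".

mihogillezak

"hogillez" has last vowel 'e'. The stems whose last vowel is 'e' (sifef → misifefak, wumhapek → miwumhapekak) add mi- … -ak around the stem.
The other patterns: stems whose last vowel is 'a' add the prefix de-; stems whose last vowel is 'u' delete the last vowel and add -ob; stems whose last vowel is 'i' or 'o' change the last vowel to 'e'.
So hogillez → mihogillezak.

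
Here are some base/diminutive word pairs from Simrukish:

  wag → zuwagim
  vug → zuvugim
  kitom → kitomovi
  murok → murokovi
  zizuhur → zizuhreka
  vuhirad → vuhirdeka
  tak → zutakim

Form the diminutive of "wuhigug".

wuhiggeka

"wuhigug" has 3 vowels. The stems with 3 vowels (zizuhur → zizuhreka, vuhirad → vuhirdeka) delete the last vowel and add -eka.
So wuhigug → wuhiggeka.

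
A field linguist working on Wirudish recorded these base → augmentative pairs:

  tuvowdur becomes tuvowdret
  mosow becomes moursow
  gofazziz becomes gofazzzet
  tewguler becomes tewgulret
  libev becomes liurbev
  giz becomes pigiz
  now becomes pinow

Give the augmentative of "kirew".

kiurrew

now and mosow both end in -w yet inflect differently (pinow, moursow), so the final letter is not what conditions the rule; the number of vowels is.
"kirew" has 2 vowels. The stems with 2 vowels (mosow → moursow, libev → liurbev) insert -ur- after the first vowel.
So kirew → kiurrew.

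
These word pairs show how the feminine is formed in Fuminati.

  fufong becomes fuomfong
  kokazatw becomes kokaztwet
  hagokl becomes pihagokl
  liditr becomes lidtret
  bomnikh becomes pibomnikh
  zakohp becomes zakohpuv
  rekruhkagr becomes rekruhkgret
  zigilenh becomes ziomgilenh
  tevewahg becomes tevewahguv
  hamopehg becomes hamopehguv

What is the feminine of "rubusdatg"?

rubusdtget

bomnikh and zigilenh both end in -h yet inflect differently (pibomnikh, ziomgilenh), so the final letter is not what conditions the rule; the second-to-last letter is.
"rubusdatg" has second-to-last letter 't'. The stems whose second-to-last letter is 't' (kokazatw → kokaztwet, liditr → lidtret) delete the last vowel and add -et.
So rubusdatg → rubusdtget.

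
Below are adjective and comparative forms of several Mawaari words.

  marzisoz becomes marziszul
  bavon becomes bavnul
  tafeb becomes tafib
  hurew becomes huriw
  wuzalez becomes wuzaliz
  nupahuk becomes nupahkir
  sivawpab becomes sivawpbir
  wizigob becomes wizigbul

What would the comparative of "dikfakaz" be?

dikfakzir

wuzalez and marzisoz both end in -z yet inflect differently (wuzaliz, marziszul), so the final letter is not what conditions the rule; the last vowel is.
"dikfakaz" has last vowel 'a'. The one such stem in the data (sivawpab → sivawpbir) deletes the last vowel and adds -ir (as does nupahuk), so the same rule applies.
The other patterns: stems whose last vowel is 'e' change the last vowel to 'i'; stems whose last vowel is 'o' delete the last vowel and add -ul.
So dikfakaz → dikfakzir.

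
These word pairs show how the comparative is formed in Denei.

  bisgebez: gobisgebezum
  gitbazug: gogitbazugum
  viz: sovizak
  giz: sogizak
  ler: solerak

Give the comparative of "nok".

"nok" has 1 vowel. The stems with 1 vowel (ler → solerak, giz → sogizak, viz → sovizak) add so- … -ak around the stem.
The other pattern: stems with 3 vowels add go- … -um around the stem.
So nok → sonokak.

sonokak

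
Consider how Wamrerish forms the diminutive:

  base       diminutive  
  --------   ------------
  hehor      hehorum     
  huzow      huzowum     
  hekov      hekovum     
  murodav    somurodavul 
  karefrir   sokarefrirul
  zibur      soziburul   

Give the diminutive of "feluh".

sofeluhul

"feluh" has last vowel 'u'. The one such stem in the data (zibur → soziburul) adds so- … -ul around the stem, so the same rule applies.
So feluh → sofeluhul.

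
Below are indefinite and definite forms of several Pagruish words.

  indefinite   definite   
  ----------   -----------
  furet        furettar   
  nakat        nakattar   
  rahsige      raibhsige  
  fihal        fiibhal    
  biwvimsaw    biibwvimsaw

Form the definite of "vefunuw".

"vefunuw" ends in -w. The one such stem in the data (biwvimsaw → biibwvimsaw) inserts -ib- after the first vowel (as do rahsige, fihal), so the same rule applies.
The other pattern: stems ending in -t double the final consonant and add -ar.
So vefunuw → veibfunuw.

veibfunuw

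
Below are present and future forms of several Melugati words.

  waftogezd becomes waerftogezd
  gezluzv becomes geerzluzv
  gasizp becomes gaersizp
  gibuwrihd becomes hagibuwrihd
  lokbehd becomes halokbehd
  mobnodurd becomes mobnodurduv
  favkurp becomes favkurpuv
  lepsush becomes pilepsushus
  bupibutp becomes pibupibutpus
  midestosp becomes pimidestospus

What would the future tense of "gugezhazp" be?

waftogezd and gibuwrihd both end in -d yet inflect differently (waerftogezd, hagibuwrihd), so the final letter is not what conditions the rule; the second-to-last letter is.
"gugezhazp" has second-to-last letter 'z'. The stems whose second-to-last letter is 'z' (waftogezd → waerftogezd, gezluzv → geerzluzv, gasizp → gaersizp) insert -er- after the first vowel.
The other patterns: stems whose second-to-last letter is 'h' add the prefix ha-; stems whose second-to-last letter is 'r' add -uv; stems whose second-to-last letter is 's' or 't' add pi- … -us around the stem.
So gugezhazp → guergezhazp.

guergezhazp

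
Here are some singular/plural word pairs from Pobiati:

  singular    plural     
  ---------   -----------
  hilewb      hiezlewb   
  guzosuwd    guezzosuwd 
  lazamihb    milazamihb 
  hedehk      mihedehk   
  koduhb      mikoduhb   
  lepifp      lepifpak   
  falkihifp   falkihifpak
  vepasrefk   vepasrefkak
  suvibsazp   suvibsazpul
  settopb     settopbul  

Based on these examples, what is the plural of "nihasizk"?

nihasizkul

"nihasizk" has second-to-last letter 'z'. The one such stem in the data (suvibsazp → suvibsazpul) adds -ul, so the same rule applies.
The other patterns: stems whose second-to-last letter is 'w' insert -ez- after the first vowel; stems whose second-to-last letter is 'h' add the prefix mi-; stems whose second-to-last letter is 'f' add -ak.
So nihasizk → nihasizkul.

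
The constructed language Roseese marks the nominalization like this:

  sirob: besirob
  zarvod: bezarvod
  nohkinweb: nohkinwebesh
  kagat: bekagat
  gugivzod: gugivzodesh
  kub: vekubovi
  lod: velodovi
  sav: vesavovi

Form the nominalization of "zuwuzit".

zuwuzitesh

kub and sirob both end in -b yet inflect differently (vekubovi, besirob), so the final letter is not what conditions the rule; the number of vowels is.
"zuwuzit" has 3 vowels. The stems with 3 vowels (gugivzod → gugivzodesh, nohkinweb → nohkinwebesh) add -esh.
The other patterns: stems with 1 vowel add ve- … -ovi around the stem; stems with 2 vowels add the prefix be-.
So zuwuzit → zuwuzitesh.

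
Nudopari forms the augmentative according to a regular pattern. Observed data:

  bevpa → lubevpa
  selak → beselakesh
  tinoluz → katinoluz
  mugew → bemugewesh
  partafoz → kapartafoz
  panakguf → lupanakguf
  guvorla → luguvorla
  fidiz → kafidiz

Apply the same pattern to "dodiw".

"dodiw" ends in -w. The one such stem in the data (mugew → bemugewesh) adds be- … -esh around the stem, so the same rule applies.
The other patterns: stems ending in -a or -f add the prefix lu-; stems ending in -z add the prefix ka-.
So dodiw → bedodiwesh.

bedodiwesh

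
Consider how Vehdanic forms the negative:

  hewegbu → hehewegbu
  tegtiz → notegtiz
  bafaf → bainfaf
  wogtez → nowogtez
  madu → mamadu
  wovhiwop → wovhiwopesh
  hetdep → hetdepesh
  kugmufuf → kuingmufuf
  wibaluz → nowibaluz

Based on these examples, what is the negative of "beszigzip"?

beszigzipesh

hetdep and wogtez both have last vowel 'e' yet inflect differently (hetdepesh, nowogtez), so the last vowel is not what conditions the rule; the final letter is.
"beszigzip" ends in -p. The stems ending in -p (wovhiwop → wovhiwopesh, hetdep → hetdepesh) add -esh.
So beszigzip → beszigzipesh.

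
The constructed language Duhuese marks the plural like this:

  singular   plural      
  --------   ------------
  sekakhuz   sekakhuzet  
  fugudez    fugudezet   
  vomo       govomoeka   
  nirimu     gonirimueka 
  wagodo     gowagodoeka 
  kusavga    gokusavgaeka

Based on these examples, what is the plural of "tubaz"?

sekakhuz and nirimu both have last vowel 'u' yet inflect differently (sekakhuzet, gonirimueka), so the last vowel is not what conditions the rule; whether the stem ends in a vowel or a consonant is.
"tubaz" ends in a consonant. The stems ending in a consonant (sekakhuz → sekakhuzet, fugudez → fugudezet) add -et.
So tubaz → tubazet.

tubazet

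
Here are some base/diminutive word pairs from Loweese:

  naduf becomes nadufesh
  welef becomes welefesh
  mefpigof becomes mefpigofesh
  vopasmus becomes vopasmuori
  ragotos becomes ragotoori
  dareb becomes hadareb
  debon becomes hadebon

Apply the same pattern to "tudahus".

"tudahus" ends in -s. The stems ending in -s (vopasmus → vopasmuori, ragotos → ragotoori) drop the final letter and add -ori.
The other patterns: stems ending in -f add -esh; stems ending in -b or -n add the prefix ha-.
So tudahus → tudahuori.

tudahuori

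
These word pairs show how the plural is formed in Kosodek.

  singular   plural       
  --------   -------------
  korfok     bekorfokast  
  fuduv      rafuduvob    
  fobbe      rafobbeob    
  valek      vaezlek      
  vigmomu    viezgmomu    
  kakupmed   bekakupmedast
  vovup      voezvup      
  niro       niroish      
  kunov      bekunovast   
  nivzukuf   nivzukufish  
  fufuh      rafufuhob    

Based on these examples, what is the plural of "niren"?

nirenish

"niren" begins with n-. The stems beginning with n- (niro → niroish, nivzukuf → nivzukufish) add -ish.
So niren → nirenish.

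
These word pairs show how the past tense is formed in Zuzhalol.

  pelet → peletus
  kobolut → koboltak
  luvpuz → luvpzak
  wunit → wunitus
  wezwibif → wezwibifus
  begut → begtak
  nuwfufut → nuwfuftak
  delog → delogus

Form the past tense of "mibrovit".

kobolut and pelet both end in -t yet inflect differently (koboltak, peletus), so the final letter is not what conditions the rule; the last vowel is.
"mibrovit" has last vowel 'i'. The stems whose last vowel is 'i' (wezwibif → wezwibifus, wunit → wunitus) add -us.
The other pattern: stems whose last vowel is 'u' delete the last vowel and add -ak.
So mibrovit → mibrovitus.

mibrovitus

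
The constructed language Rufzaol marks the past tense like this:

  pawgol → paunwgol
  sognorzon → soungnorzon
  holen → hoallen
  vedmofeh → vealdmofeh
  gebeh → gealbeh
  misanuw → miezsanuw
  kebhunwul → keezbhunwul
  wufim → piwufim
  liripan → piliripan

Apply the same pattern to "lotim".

pilotim

sognorzon and holen both end in -n yet inflect differently (soungnorzon, hoallen), so the final letter is not what conditions the rule; the last vowel is.
"lotim" has last vowel 'i'. The one such stem in the data (wufim → piwufim) adds the prefix pi-, so the same rule applies.
The other patterns: stems whose last vowel is 'o' insert -un- after the first vowel; stems whose last vowel is 'e' insert -al- after the first vowel; stems whose last vowel is 'u' insert -ez- after the first vowel.
So lotim → pilotim.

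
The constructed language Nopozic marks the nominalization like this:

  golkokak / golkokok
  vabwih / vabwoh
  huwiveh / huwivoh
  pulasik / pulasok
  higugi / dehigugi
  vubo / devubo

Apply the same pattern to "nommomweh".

nommomwoh

pulasik and higugi both have last vowel 'i' yet inflect differently (pulasok, dehigugi), so the last vowel is not what conditions the rule; whether the stem ends in a vowel or a consonant is.
"nommomweh" ends in a consonant. The stems ending in a consonant (pulasik → pulasok, golkokak → golkokok, huwiveh → huwivoh) change the last vowel to 'o'.
The other pattern: stems ending in a vowel add the prefix de-.
So nommomweh → nommomwoh.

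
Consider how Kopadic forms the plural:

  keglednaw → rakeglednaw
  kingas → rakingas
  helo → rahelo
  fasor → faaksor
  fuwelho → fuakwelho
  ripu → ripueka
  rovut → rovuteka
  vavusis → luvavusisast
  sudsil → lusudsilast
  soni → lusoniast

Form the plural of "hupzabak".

"hupzabak" begins with h-. The one such stem in the data (helo → rahelo) adds the prefix ra-, so the same rule applies.
The other patterns: stems beginning with f- insert -ak- after the first vowel; stems beginning with r- add -eka; stems beginning with s- or v- add lu- … -ast around the stem.
So hupzabak → rahupzabak.

rahupzabak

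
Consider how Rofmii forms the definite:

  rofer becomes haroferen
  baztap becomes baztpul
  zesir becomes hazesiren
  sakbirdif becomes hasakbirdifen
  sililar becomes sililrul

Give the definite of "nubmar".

rofer and sililar both end in -r yet inflect differently (haroferen, sililrul), so the final letter is not what conditions the rule; the last vowel is.
"nubmar" has last vowel 'a'. The stems whose last vowel is 'a' (baztap → baztpul, sililar → sililrul) delete the last vowel and add -ul.
So nubmar → nubmrul.

nubmrul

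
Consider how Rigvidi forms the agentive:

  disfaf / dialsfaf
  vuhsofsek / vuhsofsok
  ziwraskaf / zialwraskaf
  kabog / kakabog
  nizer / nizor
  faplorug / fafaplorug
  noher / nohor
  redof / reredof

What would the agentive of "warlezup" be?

wawarlezup

ziwraskaf and redof both end in -f yet inflect differently (zialwraskaf, reredof), so the final letter is not what conditions the rule; the last vowel is.
"warlezup" has last vowel 'u'. The one such stem in the data (faplorug → fafaplorug) repeats the first consonant+vowel as a prefix (as do kabog, redof), so the same rule applies.
The other patterns: stems whose last vowel is 'e' change the last vowel to 'o'; stems whose last vowel is 'a' insert -al- after the first vowel.
So warlezup → wawarlezup.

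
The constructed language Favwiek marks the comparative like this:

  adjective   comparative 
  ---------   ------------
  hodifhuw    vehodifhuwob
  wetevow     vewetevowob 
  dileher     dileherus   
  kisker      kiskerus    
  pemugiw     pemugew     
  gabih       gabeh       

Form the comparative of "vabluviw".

vabluvew

hodifhuw and pemugiw both end in -w yet inflect differently (vehodifhuwob, pemugew), so the final letter is not what conditions the rule; the last vowel is.
"vabluviw" has last vowel 'i'. The stems whose last vowel is 'i' (pemugiw → pemugew, gabih → gabeh) change the last vowel to 'e'.
So vabluviw → vabluvew.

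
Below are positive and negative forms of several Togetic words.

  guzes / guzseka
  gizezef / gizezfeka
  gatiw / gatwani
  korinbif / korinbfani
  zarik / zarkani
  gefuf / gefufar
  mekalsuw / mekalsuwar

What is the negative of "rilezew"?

rilezweka

gizezef and korinbif both end in -f yet inflect differently (gizezfeka, korinbfani), so the final letter is not what conditions the rule; the last vowel is.
"rilezew" has last vowel 'e'. The stems whose last vowel is 'e' (guzes → guzseka, gizezef → gizezfeka) delete the last vowel and add -eka.
So rilezew → rilezweka.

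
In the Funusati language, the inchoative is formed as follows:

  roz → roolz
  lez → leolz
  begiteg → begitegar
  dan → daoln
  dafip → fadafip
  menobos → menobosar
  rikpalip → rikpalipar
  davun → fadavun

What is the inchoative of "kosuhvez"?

dan and davun both end in -n yet inflect differently (daoln, fadavun), so the final letter is not what conditions the rule; the number of vowels is.
"kosuhvez" has 3 vowels. The stems with 3 vowels (menobos → menobosar, begiteg → begitegar, rikpalip → rikpalipar) add -ar.
So kosuhvez → kosuhvezar.

kosuhvezar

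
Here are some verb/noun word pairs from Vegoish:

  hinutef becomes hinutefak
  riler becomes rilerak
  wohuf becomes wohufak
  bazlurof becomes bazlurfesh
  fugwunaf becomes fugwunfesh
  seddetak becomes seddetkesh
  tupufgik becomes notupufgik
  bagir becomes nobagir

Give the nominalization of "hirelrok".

hinutef and bazlurof both end in -f yet inflect differently (hinutefak, bazlurfesh), so the final letter is not what conditions the rule; the last vowel is.
"hirelrok" has last vowel 'o'. The one such stem in the data (bazlurof → bazlurfesh) deletes the last vowel and adds -esh (as do fugwunaf, seddetak), so the same rule applies.
So hirelrok → hirelrkesh.

hirelrkesh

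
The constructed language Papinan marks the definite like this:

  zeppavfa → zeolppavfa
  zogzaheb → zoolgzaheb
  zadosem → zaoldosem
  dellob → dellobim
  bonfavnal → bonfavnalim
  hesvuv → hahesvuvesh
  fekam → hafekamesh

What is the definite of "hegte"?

zogzaheb and dellob both end in -b yet inflect differently (zoolgzaheb, dellobim), so the final letter is not what conditions the rule; the first letter is.
"hegte" begins with h-. The one such stem in the data (hesvuv → hahesvuvesh) adds ha- … -esh around the stem, so the same rule applies.
The other patterns: stems beginning with z- insert -ol- after the first vowel; stems beginning with b- or d- add -im.
So hegte → hahegteesh.

hahegteesh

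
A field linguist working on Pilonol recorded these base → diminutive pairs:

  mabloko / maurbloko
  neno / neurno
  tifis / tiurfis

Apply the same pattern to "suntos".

suurntos

Every pair shown (mabloko → maurbloko, neno → neurno, tifis → tiurfis) follows the same rule: insert -ur- after the first vowel.
So suntos → suurntos.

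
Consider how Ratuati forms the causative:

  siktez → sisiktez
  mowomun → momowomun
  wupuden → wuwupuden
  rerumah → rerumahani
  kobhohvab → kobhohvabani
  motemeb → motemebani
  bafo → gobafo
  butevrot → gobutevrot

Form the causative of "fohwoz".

siktez and motemeb both have last vowel 'e' yet inflect differently (sisiktez, motemebani), so the last vowel is not what conditions the rule; the final letter is.
"fohwoz" ends in -z. The one such stem in the data (siktez → sisiktez) repeats the first consonant+vowel as a prefix (as do mowomun, wupuden), so the same rule applies.
The other patterns: stems ending in -b or -h add -ani; stems ending in -o or -t add the prefix go-.
So fohwoz → fofohwoz.

fofohwoz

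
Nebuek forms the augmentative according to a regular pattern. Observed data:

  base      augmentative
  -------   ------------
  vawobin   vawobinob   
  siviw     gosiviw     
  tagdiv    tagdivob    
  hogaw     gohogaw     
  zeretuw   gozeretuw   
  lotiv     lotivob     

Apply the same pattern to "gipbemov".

siviw and tagdiv both have last vowel 'i' yet inflect differently (gosiviw, tagdivob), so the last vowel is not what conditions the rule; the final letter is.
"gipbemov" ends in -v. The stems ending in -v (tagdiv → tagdivob, lotiv → lotivob) add -ob.
The other pattern: stems ending in -w add the prefix go-.
So gipbemov → gipbemovob.

gipbemovob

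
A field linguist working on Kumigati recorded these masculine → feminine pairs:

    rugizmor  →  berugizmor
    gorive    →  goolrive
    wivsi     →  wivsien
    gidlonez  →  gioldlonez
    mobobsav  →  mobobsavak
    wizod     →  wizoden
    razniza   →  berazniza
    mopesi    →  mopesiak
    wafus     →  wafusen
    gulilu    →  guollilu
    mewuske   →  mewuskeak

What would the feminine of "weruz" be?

weruzen

wivsi and mopesi both end in -i yet inflect differently (wivsien, mopesiak), so the final letter is not what conditions the rule; the first letter is.
"weruz" begins with w-. The stems beginning with w- (wivsi → wivsien, wizod → wizoden, wafus → wafusen) add -en.
The other patterns: stems beginning with g- insert -ol- after the first vowel; stems beginning with r- add the prefix be-; stems beginning with m- add -ak.
So weruz → weruzen.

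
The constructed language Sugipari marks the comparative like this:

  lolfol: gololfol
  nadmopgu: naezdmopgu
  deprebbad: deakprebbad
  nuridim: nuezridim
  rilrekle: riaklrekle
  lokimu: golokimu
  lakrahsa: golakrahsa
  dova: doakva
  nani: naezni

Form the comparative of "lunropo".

golunropo

nadmopgu and lokimu both end in -u yet inflect differently (naezdmopgu, golokimu), so the final letter is not what conditions the rule; the first letter is.
"lunropo" begins with l-. The stems beginning with l- (lakrahsa → golakrahsa, lolfol → gololfol, lokimu → golokimu) add the prefix go-.
So lunropo → golunropo.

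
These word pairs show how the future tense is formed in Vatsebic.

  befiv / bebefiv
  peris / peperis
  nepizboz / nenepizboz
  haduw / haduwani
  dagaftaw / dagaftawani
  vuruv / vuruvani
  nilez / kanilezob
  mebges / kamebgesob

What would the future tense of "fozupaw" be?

befiv and vuruv both end in -v yet inflect differently (bebefiv, vuruvani), so the final letter is not what conditions the rule; the last vowel is.
"fozupaw" has last vowel 'a'. The one such stem in the data (dagaftaw → dagaftawani) adds -ani, so the same rule applies.
The other patterns: stems whose last vowel is 'i' or 'o' repeat the first consonant+vowel as a prefix; stems whose last vowel is 'e' add ka- … -ob around the stem.
So fozupaw → fozupawani.

fozupawani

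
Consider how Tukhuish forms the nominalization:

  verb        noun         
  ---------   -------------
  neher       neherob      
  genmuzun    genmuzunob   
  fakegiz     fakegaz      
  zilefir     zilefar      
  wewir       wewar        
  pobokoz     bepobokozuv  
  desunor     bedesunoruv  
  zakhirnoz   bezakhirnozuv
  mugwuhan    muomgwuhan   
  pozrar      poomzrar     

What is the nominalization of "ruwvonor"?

beruwvonoruv

neher and zilefir both end in -r yet inflect differently (neherob, zilefar), so the final letter is not what conditions the rule; the last vowel is.
"ruwvonor" has last vowel 'o'. The stems whose last vowel is 'o' (pobokoz → bepobokozuv, desunor → bedesunoruv, zakhirnoz → bezakhirnozuv) add be- … -uv around the stem.
So ruwvonor → beruwvonoruv.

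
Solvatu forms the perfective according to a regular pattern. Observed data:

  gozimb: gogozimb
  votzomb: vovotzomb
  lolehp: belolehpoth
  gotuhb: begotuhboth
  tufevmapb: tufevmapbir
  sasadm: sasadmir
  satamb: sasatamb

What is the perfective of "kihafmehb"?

gotuhb and votzomb both end in -b yet inflect differently (begotuhboth, vovotzomb), so the final letter is not what conditions the rule; the second-to-last letter is.
"kihafmehb" has second-to-last letter 'h'. The stems whose second-to-last letter is 'h' (lolehp → belolehpoth, gotuhb → begotuhboth) add be- … -oth around the stem.
The other patterns: stems whose second-to-last letter is 'm' repeat the first consonant+vowel as a prefix; stems whose second-to-last letter is 'd' or 'p' add -ir.
So kihafmehb → bekihafmehboth.

bekihafmehboth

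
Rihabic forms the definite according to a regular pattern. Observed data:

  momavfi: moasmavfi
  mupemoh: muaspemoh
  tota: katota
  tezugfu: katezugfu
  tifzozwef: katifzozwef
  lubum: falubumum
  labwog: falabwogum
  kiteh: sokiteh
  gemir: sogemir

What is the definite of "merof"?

"merof" begins with m-. The stems beginning with m- (momavfi → moasmavfi, mupemoh → muaspemoh) insert -as- after the first vowel.
So merof → measrof.

measrof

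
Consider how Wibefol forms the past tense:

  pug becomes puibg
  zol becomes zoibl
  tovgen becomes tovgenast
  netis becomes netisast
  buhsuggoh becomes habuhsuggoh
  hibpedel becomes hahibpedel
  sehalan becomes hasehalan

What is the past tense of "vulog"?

zol and hibpedel both end in -l yet inflect differently (zoibl, hahibpedel), so the final letter is not what conditions the rule; the number of vowels is.
"vulog" has 2 vowels. The stems with 2 vowels (tovgen → tovgenast, netis → netisast) add -ast.
So vulog → vulogast.

vulogast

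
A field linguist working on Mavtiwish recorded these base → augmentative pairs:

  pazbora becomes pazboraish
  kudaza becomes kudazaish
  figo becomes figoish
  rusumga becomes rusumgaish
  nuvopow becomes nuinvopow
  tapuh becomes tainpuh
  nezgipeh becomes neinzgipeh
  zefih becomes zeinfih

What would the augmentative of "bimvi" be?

figo and nuvopow both have last vowel 'o' yet inflect differently (figoish, nuinvopow), so the last vowel is not what conditions the rule; whether the stem ends in a vowel or a consonant is.
"bimvi" ends in a vowel. The stems ending in a vowel (pazbora → pazboraish, kudaza → kudazaish, figo → figoish) add -ish.
So bimvi → bimviish.

bimviish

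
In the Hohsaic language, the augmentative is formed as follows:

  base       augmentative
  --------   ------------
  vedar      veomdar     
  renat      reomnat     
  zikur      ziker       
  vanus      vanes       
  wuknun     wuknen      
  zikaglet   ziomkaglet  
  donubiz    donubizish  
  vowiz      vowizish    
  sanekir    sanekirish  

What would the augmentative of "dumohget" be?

duommohget

zikur and sanekir both end in -r yet inflect differently (ziker, sanekirish), so the final letter is not what conditions the rule; the last vowel is.
"dumohget" has last vowel 'e'. The one such stem in the data (zikaglet → ziomkaglet) inserts -om- after the first vowel (as do vedar, renat), so the same rule applies.
The other patterns: stems whose last vowel is 'u' change the last vowel to 'e'; stems whose last vowel is 'i' add -ish.
So dumohget → duommohget.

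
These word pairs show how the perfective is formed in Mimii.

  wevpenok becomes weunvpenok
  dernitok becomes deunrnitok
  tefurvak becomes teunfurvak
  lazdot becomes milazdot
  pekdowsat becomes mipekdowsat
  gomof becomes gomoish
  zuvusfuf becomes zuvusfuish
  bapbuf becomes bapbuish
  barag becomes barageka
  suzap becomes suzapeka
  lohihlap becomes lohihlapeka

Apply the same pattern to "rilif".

riliish

wevpenok and lazdot both have last vowel 'o' yet inflect differently (weunvpenok, milazdot), so the last vowel is not what conditions the rule; the final letter is.
"rilif" ends in -f. The stems ending in -f (gomof → gomoish, zuvusfuf → zuvusfuish, bapbuf → bapbuish) drop the final letter and add -ish.
The other patterns: stems ending in -k insert -un- after the first vowel; stems ending in -t add the prefix mi-; stems ending in -g or -p add -eka.
So rilif → riliish.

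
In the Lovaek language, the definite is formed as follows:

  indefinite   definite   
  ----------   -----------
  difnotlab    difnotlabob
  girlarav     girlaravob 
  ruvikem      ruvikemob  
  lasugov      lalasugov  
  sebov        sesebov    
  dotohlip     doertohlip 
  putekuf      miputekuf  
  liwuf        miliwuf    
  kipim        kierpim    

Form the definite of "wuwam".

kipim and ruvikem both end in -m yet inflect differently (kierpim, ruvikemob), so the final letter is not what conditions the rule; the last vowel is.
"wuwam" has last vowel 'a'. The stems whose last vowel is 'a' (difnotlab → difnotlabob, girlarav → girlaravob) add -ob.
So wuwam → wuwamob.

wuwamob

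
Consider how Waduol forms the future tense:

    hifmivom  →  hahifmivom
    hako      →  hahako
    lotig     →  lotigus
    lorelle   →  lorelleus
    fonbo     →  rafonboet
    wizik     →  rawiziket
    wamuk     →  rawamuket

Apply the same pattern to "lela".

hako and fonbo both end in -o yet inflect differently (hahako, rafonboet), so the final letter is not what conditions the rule; the first letter is.
"lela" begins with l-. The stems beginning with l- (lotig → lotigus, lorelle → lorelleus) add -us.
So lela → lelaus.

lelaus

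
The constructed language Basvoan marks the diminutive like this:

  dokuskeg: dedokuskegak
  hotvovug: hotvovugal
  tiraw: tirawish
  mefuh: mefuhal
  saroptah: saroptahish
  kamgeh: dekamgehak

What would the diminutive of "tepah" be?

tepahish

mefuh and kamgeh both end in -h yet inflect differently (mefuhal, dekamgehak), so the final letter is not what conditions the rule; the last vowel is.
"tepah" has last vowel 'a'. The stems whose last vowel is 'a' (tiraw → tirawish, saroptah → saroptahish) add -ish.
The other patterns: stems whose last vowel is 'u' add -al; stems whose last vowel is 'e' add de- … -ak around the stem.
So tepah → tepahish.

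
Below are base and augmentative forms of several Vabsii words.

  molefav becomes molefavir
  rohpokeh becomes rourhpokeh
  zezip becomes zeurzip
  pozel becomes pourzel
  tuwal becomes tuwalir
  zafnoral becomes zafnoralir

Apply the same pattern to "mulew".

zafnoral and pozel both end in -l yet inflect differently (zafnoralir, pourzel), so the final letter is not what conditions the rule; the last vowel is.
"mulew" has last vowel 'e'. The stems whose last vowel is 'e' (pozel → pourzel, rohpokeh → rourhpokeh) insert -ur- after the first vowel.
The other pattern: stems whose last vowel is 'a' add -ir.
So mulew → muurlew.

muurlew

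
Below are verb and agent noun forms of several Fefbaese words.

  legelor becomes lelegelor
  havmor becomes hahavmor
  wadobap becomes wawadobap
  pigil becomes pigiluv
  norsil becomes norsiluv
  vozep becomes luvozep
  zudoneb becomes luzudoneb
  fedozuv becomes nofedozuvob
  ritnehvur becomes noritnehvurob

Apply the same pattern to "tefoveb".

lutefoveb

"tefoveb" has last vowel 'e'. The stems whose last vowel is 'e' (vozep → luvozep, zudoneb → luzudoneb) add the prefix lu-.
The other patterns: stems whose last vowel is 'a' or 'o' repeat the first consonant+vowel as a prefix; stems whose last vowel is 'i' add -uv; stems whose last vowel is 'u' add no- … -ob around the stem.
So tefoveb → lutefoveb.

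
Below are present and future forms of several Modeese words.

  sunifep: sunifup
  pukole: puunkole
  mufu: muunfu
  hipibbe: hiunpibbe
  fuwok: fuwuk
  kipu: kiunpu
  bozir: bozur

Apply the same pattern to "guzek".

hipibbe and sunifep both have last vowel 'e' yet inflect differently (hiunpibbe, sunifup), so the last vowel is not what conditions the rule; whether the stem ends in a vowel or a consonant is.
"guzek" ends in a consonant. The stems ending in a consonant (sunifep → sunifup, bozir → bozur, fuwok → fuwuk) change the last vowel to 'u'.
So guzek → guzuk.

guzuk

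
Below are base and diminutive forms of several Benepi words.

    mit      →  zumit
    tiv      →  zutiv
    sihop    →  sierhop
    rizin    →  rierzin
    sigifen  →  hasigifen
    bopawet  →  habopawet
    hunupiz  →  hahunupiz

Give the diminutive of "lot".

rizin and sigifen both end in -n yet inflect differently (rierzin, hasigifen), so the final letter is not what conditions the rule; the number of vowels is.
"lot" has 1 vowel. The stems with 1 vowel (mit → zumit, tiv → zutiv) add the prefix zu-.
The other patterns: stems with 2 vowels insert -er- after the first vowel; stems with 3 vowels add the prefix ha-.
So lot → zulot.

zulot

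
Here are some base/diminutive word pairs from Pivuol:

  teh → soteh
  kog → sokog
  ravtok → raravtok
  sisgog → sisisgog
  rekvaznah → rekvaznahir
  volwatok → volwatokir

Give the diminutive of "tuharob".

kog and sisgog both end in -g yet inflect differently (sokog, sisisgog), so the final letter is not what conditions the rule; the number of vowels is.
"tuharob" has 3 vowels. The stems with 3 vowels (rekvaznah → rekvaznahir, volwatok → volwatokir) add -ir.
So tuharob → tuharobir.

tuharobir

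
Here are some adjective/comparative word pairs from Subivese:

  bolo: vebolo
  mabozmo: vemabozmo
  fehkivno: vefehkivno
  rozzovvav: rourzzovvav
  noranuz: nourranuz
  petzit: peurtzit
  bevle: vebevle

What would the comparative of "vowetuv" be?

vourwetuv

petzit and bevle both have 2 vowels yet inflect differently (peurtzit, vebevle), so the number of vowels is not what conditions the rule; whether the stem ends in a vowel or a consonant is.
"vowetuv" ends in a consonant. The stems ending in a consonant (noranuz → nourranuz, rozzovvav → rourzzovvav, petzit → peurtzit) insert -ur- after the first vowel.
So vowetuv → vourwetuv.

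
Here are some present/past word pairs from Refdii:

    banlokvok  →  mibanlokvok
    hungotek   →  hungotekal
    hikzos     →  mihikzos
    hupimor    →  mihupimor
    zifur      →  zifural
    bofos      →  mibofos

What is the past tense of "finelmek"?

finelmekal

hupimor and zifur both end in -r yet inflect differently (mihupimor, zifural), so the final letter is not what conditions the rule; the last vowel is.
"finelmek" has last vowel 'e'. The one such stem in the data (hungotek → hungotekal) adds -al, so the same rule applies.
The other pattern: stems whose last vowel is 'o' add the prefix mi-.
So finelmek → finelmekal.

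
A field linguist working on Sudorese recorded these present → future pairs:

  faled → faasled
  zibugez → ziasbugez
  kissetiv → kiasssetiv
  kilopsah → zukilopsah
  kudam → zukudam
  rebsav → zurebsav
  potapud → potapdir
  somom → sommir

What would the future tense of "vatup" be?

vatpir

"vatup" has last vowel 'u'. The one such stem in the data (potapud → potapdir) deletes the last vowel and adds -ir (as does somom), so the same rule applies.
The other patterns: stems whose last vowel is 'e' or 'i' insert -as- after the first vowel; stems whose last vowel is 'a' add the prefix zu-.
So vatup → vatpir.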